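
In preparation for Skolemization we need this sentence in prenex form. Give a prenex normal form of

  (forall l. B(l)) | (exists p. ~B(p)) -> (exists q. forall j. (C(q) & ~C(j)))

Eliminate → and ↔ using ¬ and ∨.
  ~((forall l. B(l)) | (exists p. ~B(p))) | (exists q. forall j. (C(q) & ~C(j)))
Drive negations inward (¬∀x A ≡ ∃x ¬A, ¬∃x A ≡ ∀x ¬A, De Morgan for ∧/∨):
  (exists l. ~B(l)) & (forall p. B(p)) | (exists q. forall j. (C(q) & ~C(j)))
All bound variables are already distinct, so no renaming is needed.
Extract every quantifier outward, since the variables are now distinct and don't occur free across branches:
  exists l. forall p. exists q. forall j. (~B(l) & B(p) | C(q) & ~C(j))

exists l. forall p. exists q. forall j. (~B(l) & B(p) | C(q) & ~C(j))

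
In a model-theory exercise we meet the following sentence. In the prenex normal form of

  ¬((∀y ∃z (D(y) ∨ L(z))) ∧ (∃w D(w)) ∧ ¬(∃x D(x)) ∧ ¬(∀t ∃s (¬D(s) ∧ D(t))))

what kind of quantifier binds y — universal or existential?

existential

Drive negations inward (¬∀x A ≡ ∃x ¬A, ¬∃x A ≡ ∀x ¬A, De Morgan for ∧/∨):
  (∃y ∀z (¬D(y) ∧ ¬L(z))) ∨ (∀w ¬D(w)) ∨ (∃x D(x)) ∨ (∀t ∃s (¬D(s) ∧ D(t)))
Finally move all quantifiers to the prefix:
  ∃y ∀z ∀w ∃x ∀t ∃s (¬D(y) ∧ ¬L(z) ∨ ¬D(w) ∨ D(x) ∨ ¬D(s) ∧ D(t))
The quantifier ∀y sits under an odd number of negations, so it flips to ∃y.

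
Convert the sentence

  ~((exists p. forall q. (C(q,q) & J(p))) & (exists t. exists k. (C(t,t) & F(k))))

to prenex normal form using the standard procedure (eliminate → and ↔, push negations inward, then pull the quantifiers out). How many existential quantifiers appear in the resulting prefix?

Drive negations inward (¬∀x A ≡ ∃x ¬A, ¬∃x A ≡ ∀x ¬A, De Morgan for ∧/∨):
  (forall p. exists q. (~C(q,q) | ~J(p))) | (forall t. forall k. (~C(t,t) | ~F(k)))
Extract every quantifier outward, since the variables are now distinct and don't occur free across branches:
  forall p. exists q. forall t. forall k. (~C(q,q) | ~J(p) | ~C(t,t) | ~F(k))
The prefix is forall p exists q forall t forall k: 3 universal, 1 existential.

1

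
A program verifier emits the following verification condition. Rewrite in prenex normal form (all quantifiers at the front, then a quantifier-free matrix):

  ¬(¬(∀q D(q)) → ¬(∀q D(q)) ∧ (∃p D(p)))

Eliminate → and ↔ using ¬ and ∨.
  ¬(¬¬(∀q D(q)) ∨ ¬(∀q D(q)) ∧ (∃p D(p)))
Move each ¬ inward, flipping quantifiers it crosses:
  (∃q ¬D(q)) ∧ ((∀q D(q)) ∨ (∀p ¬D(p)))
Give each quantifier a distinct variable: q↦v.
  (∃q ¬D(q)) ∧ ((∀v D(v)) ∨ (∀p ¬D(p)))
Extract every quantifier outward, since the variables are now distinct and don't occur free across branches:
  ∃q ∀v ∀p (¬D(q) ∧ (D(v) ∨ ¬D(p)))

∃q ∀v ∀p (¬D(q) ∧ (D(v) ∨ ¬D(p)))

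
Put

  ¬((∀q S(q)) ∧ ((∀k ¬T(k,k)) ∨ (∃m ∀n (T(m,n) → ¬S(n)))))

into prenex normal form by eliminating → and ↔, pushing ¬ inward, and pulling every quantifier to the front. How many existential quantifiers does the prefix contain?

Eliminate → and ↔ using ¬ and ∨.
  ¬((∀q S(q)) ∧ ((∀k ¬T(k,k)) ∨ (∃m ∀n (¬T(m,n) ∨ ¬S(n)))))
Drive negations inward (¬∀x A ≡ ∃x ¬A, ¬∃x A ≡ ∀x ¬A, De Morgan for ∧/∨):
  (∃q ¬S(q)) ∨ (∃k T(k,k)) ∧ (∀m ∃n (T(m,n) ∧ S(n)))
All bound variables are already distinct, so no renaming is needed.
Pull the quantifiers to the front (each side's bound variable is not free in the other side):
  ∃q ∃k ∀m ∃n (¬S(q) ∨ T(k,k) ∧ T(m,n) ∧ S(n))
The prefix is ∃q ∃k ∀m ∃n: 1 universal, 3 existential.

3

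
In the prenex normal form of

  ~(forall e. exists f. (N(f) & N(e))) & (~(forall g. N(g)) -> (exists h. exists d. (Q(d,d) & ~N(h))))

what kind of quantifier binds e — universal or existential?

Rewrite implications/biconditionals: A → B as ¬A ∨ B.
  ~(forall e. exists f. (N(f) & N(e))) & (~~(forall g. N(g)) | (exists h. exists d. (Q(d,d) & ~N(h))))
Push ¬ through the quantifiers and connectives to reach negation normal form:
  (exists e. forall f. (~N(f) | ~N(e))) & ((forall g. N(g)) | (exists h. exists d. (Q(d,d) & ~N(h))))
Pull the quantifiers to the front (each side's bound variable is not free in the other side):
  exists e. forall f. forall g. exists h. exists d. ((~N(f) | ~N(e)) & (N(g) | Q(d,d) & ~N(h)))
The quantifier forall e sits under an odd number of negations (counting the antecedent side of each →), so it flips to exists e.

existential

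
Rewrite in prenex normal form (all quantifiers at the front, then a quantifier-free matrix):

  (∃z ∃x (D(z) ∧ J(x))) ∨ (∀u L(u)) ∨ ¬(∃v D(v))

∃z ∃x ∀u ∀v (D(z) ∧ J(x) ∨ L(u) ∨ ¬D(v))

Move each ¬ inward, flipping quantifiers it crosses:
  (∃z ∃x (D(z) ∧ J(x))) ∨ (∀u L(u)) ∨ (∀v ¬D(v))
Extract every quantifier outward, since the variables are now distinct and don't occur free across branches:
  ∃z ∃x ∀u ∀v (D(z) ∧ J(x) ∨ L(u) ∨ ¬D(v))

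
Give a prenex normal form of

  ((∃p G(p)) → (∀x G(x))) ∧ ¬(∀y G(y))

First replace A → B with ¬A ∨ B.
  (¬(∃p G(p)) ∨ (∀x G(x))) ∧ ¬(∀y G(y))
Move each ¬ inward, flipping quantifiers it crosses:
  ((∀p ¬G(p)) ∨ (∀x G(x))) ∧ (∃y ¬G(y))
All bound variables are already distinct, so no renaming is needed.
Extract every quantifier outward, since the variables are now distinct and don't occur free across branches:
  ∀p ∀x ∃y ((¬G(p) ∨ G(x)) ∧ ¬G(y))

∀p ∀x ∃y ((¬G(p) ∨ G(x)) ∧ ¬G(y))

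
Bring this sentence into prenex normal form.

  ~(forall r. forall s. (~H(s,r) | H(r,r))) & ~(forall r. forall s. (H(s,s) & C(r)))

exists r. exists s. exists a. exists z1. (H(s,r) & ~H(r,r) & (~H(z1,z1) | ~C(a)))

Push ¬ through the quantifiers and connectives to reach negation normal form:
  (exists r. exists s. (H(s,r) & ~H(r,r))) & (exists r. exists s. (~H(s,s) | ~C(r)))
Rename bound variables to avoid capture: r↦a, s↦z1.
  (exists r. exists s. (H(s,r) & ~H(r,r))) & (exists a. exists z1. (~H(z1,z1) | ~C(a)))
Pull the quantifiers to the front (each side's bound variable is not free in the other side):
  exists r. exists s. exists a. exists z1. (H(s,r) & ~H(r,r) & (~H(z1,z1) | ~C(a)))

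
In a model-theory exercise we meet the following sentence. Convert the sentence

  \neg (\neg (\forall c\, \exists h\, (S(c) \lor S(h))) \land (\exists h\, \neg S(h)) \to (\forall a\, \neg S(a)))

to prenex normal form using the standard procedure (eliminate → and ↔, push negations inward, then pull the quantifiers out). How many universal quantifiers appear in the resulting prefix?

First replace A → B with ¬A ∨ B.
  \neg (\neg (\neg (\forall c\, \exists h\, (S(c) \lor S(h))) \land (\exists h\, \neg S(h))) \lor (\forall a\, \neg S(a)))
Drive negations inward (¬∀x A ≡ ∃x ¬A, ¬∃x A ≡ ∀x ¬A, De Morgan for ∧/∨):
  (\exists c\, \forall h\, (\neg S(c) \land \neg S(h))) \land (\exists h\, \neg S(h)) \land (\exists a\, S(a))
Standardize variables apart so no two quantifiers bind the same name: h↦w1.
  (\exists c\, \forall h\, (\neg S(c) \land \neg S(h))) \land (\exists w1\, \neg S(w1)) \land (\exists a\, S(a))
Finally move all quantifiers to the prefix:
  \exists c\, \forall h\, \exists w1\, \exists a\, (\neg S(c) \land \neg S(h) \land \neg S(w1) \land S(a))
The prefix is \exists c \forall h \exists w1 \exists a: 1 universal, 3 existential.

1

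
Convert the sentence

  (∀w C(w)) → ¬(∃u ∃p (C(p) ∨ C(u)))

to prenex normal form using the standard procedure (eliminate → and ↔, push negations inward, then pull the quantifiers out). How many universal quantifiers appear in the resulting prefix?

Eliminate → and ↔ using ¬ and ∨.
  ¬(∀w C(w)) ∨ ¬(∃u ∃p (C(p) ∨ C(u)))
Drive negations inward (¬∀x A ≡ ∃x ¬A, ¬∃x A ≡ ∀x ¬A, De Morgan for ∧/∨):
  (∃w ¬C(w)) ∨ (∀u ∀p (¬C(p) ∧ ¬C(u)))
All bound variables are already distinct, so no renaming is needed.
Finally move all quantifiers to the prefix:
  ∃w ∀u ∀p (¬C(w) ∨ ¬C(p) ∧ ¬C(u))
The prefix is ∃w ∀u ∀p: 2 universal, 1 existential.

2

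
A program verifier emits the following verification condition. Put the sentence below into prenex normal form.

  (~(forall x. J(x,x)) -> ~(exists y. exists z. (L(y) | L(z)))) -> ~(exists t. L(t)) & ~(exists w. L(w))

exists x. exists y. exists z. forall t. forall w. (~J(x,x) & (L(y) | L(z)) | ~L(t) & ~L(w))

Rewrite implications/biconditionals: A → B as ¬A ∨ B.
  ~(~~(forall x. J(x,x)) | ~(exists y. exists z. (L(y) | L(z)))) | ~(exists t. L(t)) & ~(exists w. L(w))
Push ¬ through the quantifiers and connectives to reach negation normal form:
  (exists x. ~J(x,x)) & (exists y. exists z. (L(y) | L(z))) | (forall t. ~L(t)) & (forall w. ~L(w))
All bound variables are already distinct, so no renaming is needed.
Pull the quantifiers to the front (each side's bound variable is not free in the other side):
  exists x. exists y. exists z. forall t. forall w. (~J(x,x) & (L(y) | L(z)) | ~L(t) & ~L(w))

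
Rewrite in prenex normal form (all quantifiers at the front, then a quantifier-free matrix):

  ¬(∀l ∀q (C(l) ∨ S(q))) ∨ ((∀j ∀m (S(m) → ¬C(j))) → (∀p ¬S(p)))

Rewrite implications/biconditionals: A → B as ¬A ∨ B.
  ¬(∀l ∀q (C(l) ∨ S(q))) ∨ ¬(∀j ∀m (¬S(m) ∨ ¬C(j))) ∨ (∀p ¬S(p))
Drive negations inward (¬∀x A ≡ ∃x ¬A, ¬∃x A ≡ ∀x ¬A, De Morgan for ∧/∨):
  (∃l ∃q (¬C(l) ∧ ¬S(q))) ∨ (∃j ∃m (S(m) ∧ C(j))) ∨ (∀p ¬S(p))
Pull the quantifiers to the front (each side's bound variable is not free in the other side):
  ∃l ∃q ∃j ∃m ∀p (¬C(l) ∧ ¬S(q) ∨ S(m) ∧ C(j) ∨ ¬S(p))

∃l ∃q ∃j ∃m ∀p (¬C(l) ∧ ¬S(q) ∨ S(m) ∧ C(j) ∨ ¬S(p))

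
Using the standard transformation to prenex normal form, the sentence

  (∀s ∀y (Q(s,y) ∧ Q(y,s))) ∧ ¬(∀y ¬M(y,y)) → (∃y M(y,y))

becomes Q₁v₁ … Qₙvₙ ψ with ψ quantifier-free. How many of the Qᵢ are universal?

First replace A → B with ¬A ∨ B.
  ¬((∀s ∀y (Q(s,y) ∧ Q(y,s))) ∧ ¬(∀y ¬M(y,y))) ∨ (∃y M(y,y))
Drive negations inward (¬∀x A ≡ ∃x ¬A, ¬∃x A ≡ ∀x ¬A, De Morgan for ∧/∨):
  (∃s ∃y (¬Q(s,y) ∨ ¬Q(y,s))) ∨ (∀y ¬M(y,y)) ∨ (∃y M(y,y))
Standardize variables apart so no two quantifiers bind the same name: y↦z, y↦a.
  (∃s ∃y (¬Q(s,y) ∨ ¬Q(y,s))) ∨ (∀z ¬M(z,z)) ∨ (∃a M(a,a))
Pull the quantifiers to the front (each side's bound variable is not free in the other side):
  ∃s ∃y ∀z ∃a (¬Q(s,y) ∨ ¬Q(y,s) ∨ ¬M(z,z) ∨ M(a,a))
The prefix is ∃s ∃y ∀z ∃a: 1 universal, 3 existential.

1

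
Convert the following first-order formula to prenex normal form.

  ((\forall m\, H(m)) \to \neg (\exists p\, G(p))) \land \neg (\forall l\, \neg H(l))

First replace A → B with ¬A ∨ B.
  (\neg (\forall m\, H(m)) \lor \neg (\exists p\, G(p))) \land \neg (\forall l\, \neg H(l))
Push ¬ through the quantifiers and connectives to reach negation normal form:
  ((\exists m\, \neg H(m)) \lor (\forall p\, \neg G(p))) \land (\exists l\, H(l))
All bound variables are already distinct, so no renaming is needed.
Extract every quantifier outward, since the variables are now distinct and don't occur free across branches:
  \exists m\, \forall p\, \exists l\, ((\neg H(m) \lor \neg G(p)) \land H(l))

\exists m\, \forall p\, \exists l\, ((\neg H(m) \lor \neg G(p)) \land H(l))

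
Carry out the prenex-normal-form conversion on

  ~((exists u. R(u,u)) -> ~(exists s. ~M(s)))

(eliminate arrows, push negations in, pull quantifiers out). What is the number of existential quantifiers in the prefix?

2

Rewrite implications/biconditionals: A → B as ¬A ∨ B.
  ~(~(exists u. R(u,u)) | ~(exists s. ~M(s)))
Drive negations inward (¬∀x A ≡ ∃x ¬A, ¬∃x A ≡ ∀x ¬A, De Morgan for ∧/∨):
  (exists u. R(u,u)) & (exists s. ~M(s))
All bound variables are already distinct, so no renaming is needed.
Extract every quantifier outward, since the variables are now distinct and don't occur free across branches:
  exists u. exists s. (R(u,u) & ~M(s))
The prefix is exists u exists s: 0 universal, 2 existential.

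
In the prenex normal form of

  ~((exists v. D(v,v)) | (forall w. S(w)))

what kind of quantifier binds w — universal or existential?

existential

Push ¬ through the quantifiers and connectives to reach negation normal form:
  (forall v. ~D(v,v)) & (exists w. ~S(w))
All bound variables are already distinct, so no renaming is needed.
Extract every quantifier outward, since the variables are now distinct and don't occur free across branches:
  forall v. exists w. (~D(v,v) & ~S(w))
The quantifier forall w sits under an odd number of negations, so it flips to exists w.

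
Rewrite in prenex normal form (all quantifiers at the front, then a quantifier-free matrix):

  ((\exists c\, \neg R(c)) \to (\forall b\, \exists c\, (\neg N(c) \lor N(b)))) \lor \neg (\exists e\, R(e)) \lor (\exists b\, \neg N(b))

Rewrite implications/biconditionals: A → B as ¬A ∨ B.
  \neg (\exists c\, \neg R(c)) \lor (\forall b\, \exists c\, (\neg N(c) \lor N(b))) \lor \neg (\exists e\, R(e)) \lor (\exists b\, \neg N(b))
Push ¬ through the quantifiers and connectives to reach negation normal form:
  (\forall c\, R(c)) \lor (\forall b\, \exists c\, (\neg N(c) \lor N(b))) \lor (\forall e\, \neg R(e)) \lor (\exists b\, \neg N(b))
Standardize variables apart so no two quantifiers bind the same name: c↦z1, b↦v.
  (\forall c\, R(c)) \lor (\forall b\, \exists z1\, (\neg N(z1) \lor N(b))) \lor (\forall e\, \neg R(e)) \lor (\exists v\, \neg N(v))
Extract every quantifier outward, since the variables are now distinct and don't occur free across branches:
  \forall c\, \forall b\, \exists z1\, \forall e\, \exists v\, (R(c) \lor \neg N(z1) \lor N(b) \lor \neg R(e) \lor \neg N(v))

\forall c\, \forall b\, \exists z1\, \forall e\, \exists v\, (R(c) \lor \neg N(z1) \lor N(b) \lor \neg R(e) \lor \neg N(v))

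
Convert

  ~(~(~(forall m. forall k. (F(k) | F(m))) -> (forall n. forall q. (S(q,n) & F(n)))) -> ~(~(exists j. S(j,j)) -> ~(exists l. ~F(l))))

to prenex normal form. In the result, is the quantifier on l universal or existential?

First replace A → B with ¬A ∨ B.
  ~(~~(~~(forall m. forall k. (F(k) | F(m))) | (forall n. forall q. (S(q,n) & F(n)))) | ~(~~(exists j. S(j,j)) | ~(exists l. ~F(l))))
Drive negations inward (¬∀x A ≡ ∃x ¬A, ¬∃x A ≡ ∀x ¬A, De Morgan for ∧/∨):
  (exists m. exists k. (~F(k) & ~F(m))) & (exists n. exists q. (~S(q,n) | ~F(n))) & ((exists j. S(j,j)) | (forall l. F(l)))
All bound variables are already distinct, so no renaming is needed.
Finally move all quantifiers to the prefix:
  exists m. exists k. exists n. exists q. exists j. forall l. (~F(k) & ~F(m) & (~S(q,n) | ~F(n)) & (S(j,j) | F(l)))
The quantifier exists l sits under an odd number of negations (counting the antecedent side of each →), so it flips to forall l.

universal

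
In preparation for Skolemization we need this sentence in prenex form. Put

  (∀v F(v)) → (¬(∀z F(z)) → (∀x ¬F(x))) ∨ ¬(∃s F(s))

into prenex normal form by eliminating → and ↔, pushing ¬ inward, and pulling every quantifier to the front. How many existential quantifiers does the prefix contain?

Rewrite implications/biconditionals: A → B as ¬A ∨ B.
  ¬(∀v F(v)) ∨ ¬¬(∀z F(z)) ∨ (∀x ¬F(x)) ∨ ¬(∃s F(s))
Drive negations inward (¬∀x A ≡ ∃x ¬A, ¬∃x A ≡ ∀x ¬A, De Morgan for ∧/∨):
  (∃v ¬F(v)) ∨ (∀z F(z)) ∨ (∀x ¬F(x)) ∨ (∀s ¬F(s))
All bound variables are already distinct, so no renaming is needed.
Extract every quantifier outward, since the variables are now distinct and don't occur free across branches:
  ∃v ∀z ∀x ∀s (¬F(v) ∨ F(z) ∨ ¬F(x) ∨ ¬F(s))
The prefix is ∃v ∀z ∀x ∀s: 3 universal, 1 existential.

1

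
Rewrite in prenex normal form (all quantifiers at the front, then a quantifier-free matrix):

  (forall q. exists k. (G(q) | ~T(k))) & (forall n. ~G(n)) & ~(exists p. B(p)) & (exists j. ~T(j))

forall q. exists k. forall n. forall p. exists j. ((G(q) | ~T(k)) & ~G(n) & ~B(p) & ~T(j))

Drive negations inward (¬∀x A ≡ ∃x ¬A, ¬∃x A ≡ ∀x ¬A, De Morgan for ∧/∨):
  (forall q. exists k. (G(q) | ~T(k))) & (forall n. ~G(n)) & (forall p. ~B(p)) & (exists j. ~T(j))
All bound variables are already distinct, so no renaming is needed.
Extract every quantifier outward, since the variables are now distinct and don't occur free across branches:
  forall q. exists k. forall n. forall p. exists j. ((G(q) | ~T(k)) & ~G(n) & ~B(p) & ~T(j))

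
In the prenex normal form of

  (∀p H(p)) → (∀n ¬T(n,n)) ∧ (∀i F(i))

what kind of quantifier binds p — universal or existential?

Eliminate → and ↔ using ¬ and ∨.
  ¬(∀p H(p)) ∨ (∀n ¬T(n,n)) ∧ (∀i F(i))
Push ¬ through the quantifiers and connectives to reach negation normal form:
  (∃p ¬H(p)) ∨ (∀n ¬T(n,n)) ∧ (∀i F(i))
All bound variables are already distinct, so no renaming is needed.
Finally move all quantifiers to the prefix:
  ∃p ∀n ∀i (¬H(p) ∨ ¬T(n,n) ∧ F(i))
The quantifier ∀p sits under an odd number of negations (counting the antecedent side of each →), so it flips to ∃p.

existential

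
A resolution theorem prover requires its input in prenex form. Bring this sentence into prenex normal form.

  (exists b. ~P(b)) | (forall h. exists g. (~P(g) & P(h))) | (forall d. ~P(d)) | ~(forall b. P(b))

Move each ¬ inward, flipping quantifiers it crosses:
  (exists b. ~P(b)) | (forall h. exists g. (~P(g) & P(h))) | (forall d. ~P(d)) | (exists b. ~P(b))
Rename bound variables to avoid capture: b↦t.
  (exists b. ~P(b)) | (forall h. exists g. (~P(g) & P(h))) | (forall d. ~P(d)) | (exists t. ~P(t))
Finally move all quantifiers to the prefix:
  exists b. forall h. exists g. forall d. exists t. (~P(b) | ~P(g) & P(h) | ~P(d) | ~P(t))

exists b. forall h. exists g. forall d. exists t. (~P(b) | ~P(g) & P(h) | ~P(d) | ~P(t))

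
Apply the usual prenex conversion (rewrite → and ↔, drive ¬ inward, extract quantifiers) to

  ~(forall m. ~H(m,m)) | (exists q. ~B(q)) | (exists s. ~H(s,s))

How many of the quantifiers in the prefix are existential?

3

Push ¬ through the quantifiers and connectives to reach negation normal form:
  (exists m. H(m,m)) | (exists q. ~B(q)) | (exists s. ~H(s,s))
All bound variables are already distinct, so no renaming is needed.
Finally move all quantifiers to the prefix:
  exists m. exists q. exists s. (H(m,m) | ~B(q) | ~H(s,s))
The prefix is exists m exists q exists s: 0 universal, 3 existential.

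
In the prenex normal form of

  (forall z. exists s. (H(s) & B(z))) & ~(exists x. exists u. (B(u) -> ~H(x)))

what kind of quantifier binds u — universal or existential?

universal

Eliminate → and ↔ using ¬ and ∨.
  (forall z. exists s. (H(s) & B(z))) & ~(exists x. exists u. (~B(u) | ~H(x)))
Move each ¬ inward, flipping quantifiers it crosses:
  (forall z. exists s. (H(s) & B(z))) & (forall x. forall u. (B(u) & H(x)))
All bound variables are already distinct, so no renaming is needed.
Finally move all quantifiers to the prefix:
  forall z. exists s. forall x. forall u. (H(s) & B(z) & B(u) & H(x))
The quantifier exists u sits under an odd number of negations (counting the antecedent side of each →), so it flips to forall u.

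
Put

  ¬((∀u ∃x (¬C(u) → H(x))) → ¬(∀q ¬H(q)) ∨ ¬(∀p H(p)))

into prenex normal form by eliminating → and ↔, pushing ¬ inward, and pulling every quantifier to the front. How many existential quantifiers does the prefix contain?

1

Rewrite implications/biconditionals: A → B as ¬A ∨ B.
  ¬(¬(∀u ∃x (¬¬C(u) ∨ H(x))) ∨ ¬(∀q ¬H(q)) ∨ ¬(∀p H(p)))
Push ¬ through the quantifiers and connectives to reach negation normal form:
  (∀u ∃x (C(u) ∨ H(x))) ∧ (∀q ¬H(q)) ∧ (∀p H(p))
All bound variables are already distinct, so no renaming is needed.
Pull the quantifiers to the front (each side's bound variable is not free in the other side):
  ∀u ∃x ∀q ∀p ((C(u) ∨ H(x)) ∧ ¬H(q) ∧ H(p))
The prefix is ∀u ∃x ∀q ∀p: 3 universal, 1 existential.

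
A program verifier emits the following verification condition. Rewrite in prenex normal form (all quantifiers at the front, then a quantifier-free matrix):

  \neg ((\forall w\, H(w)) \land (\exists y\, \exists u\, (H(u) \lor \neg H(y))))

\exists w\, \forall y\, \forall u\, (\neg H(w) \lor \neg H(u) \land H(y))

Move each ¬ inward, flipping quantifiers it crosses:
  (\exists w\, \neg H(w)) \lor (\forall y\, \forall u\, (\neg H(u) \land H(y)))
Extract every quantifier outward, since the variables are now distinct and don't occur free across branches:
  \exists w\, \forall y\, \forall u\, (\neg H(w) \lor \neg H(u) \land H(y))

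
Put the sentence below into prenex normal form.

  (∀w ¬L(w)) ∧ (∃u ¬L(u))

∀w ∃u (¬L(w) ∧ ¬L(u))

All bound variables are already distinct, so no renaming is needed.
Finally move all quantifiers to the prefix:
  ∀w ∃u (¬L(w) ∧ ¬L(u))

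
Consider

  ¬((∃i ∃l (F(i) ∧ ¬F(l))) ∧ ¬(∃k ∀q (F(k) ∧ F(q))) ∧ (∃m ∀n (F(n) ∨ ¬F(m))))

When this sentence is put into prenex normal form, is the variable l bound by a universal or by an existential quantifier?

Drive negations inward (¬∀x A ≡ ∃x ¬A, ¬∃x A ≡ ∀x ¬A, De Morgan for ∧/∨):
  (∀i ∀l (¬F(i) ∨ F(l))) ∨ (∃k ∀q (F(k) ∧ F(q))) ∨ (∀m ∃n (¬F(n) ∧ F(m)))
All bound variables are already distinct, so no renaming is needed.
Finally move all quantifiers to the prefix:
  ∀i ∀l ∃k ∀q ∀m ∃n (¬F(i) ∨ F(l) ∨ F(k) ∧ F(q) ∨ ¬F(n) ∧ F(m))
The quantifier ∃l sits under an odd number of negations, so it flips to ∀l.

universal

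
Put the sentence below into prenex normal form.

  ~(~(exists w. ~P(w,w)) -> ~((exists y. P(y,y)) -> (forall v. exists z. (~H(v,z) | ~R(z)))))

Eliminate → and ↔ using ¬ and ∨.
  ~(~~(exists w. ~P(w,w)) | ~(~(exists y. P(y,y)) | (forall v. exists z. (~H(v,z) | ~R(z)))))
Drive negations inward (¬∀x A ≡ ∃x ¬A, ¬∃x A ≡ ∀x ¬A, De Morgan for ∧/∨):
  (forall w. P(w,w)) & ((forall y. ~P(y,y)) | (forall v. exists z. (~H(v,z) | ~R(z))))
All bound variables are already distinct, so no renaming is needed.
Pull the quantifiers to the front (each side's bound variable is not free in the other side):
  forall w. forall y. forall v. exists z. (P(w,w) & (~P(y,y) | ~H(v,z) | ~R(z)))

forall w. forall y. forall v. exists z. (P(w,w) & (~P(y,y) | ~H(v,z) | ~R(z)))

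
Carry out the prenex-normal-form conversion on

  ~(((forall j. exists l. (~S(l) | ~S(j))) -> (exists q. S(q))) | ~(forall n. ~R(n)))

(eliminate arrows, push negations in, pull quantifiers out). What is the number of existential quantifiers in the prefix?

Eliminate → and ↔ using ¬ and ∨.
  ~(~(forall j. exists l. (~S(l) | ~S(j))) | (exists q. S(q)) | ~(forall n. ~R(n)))
Push ¬ through the quantifiers and connectives to reach negation normal form:
  (forall j. exists l. (~S(l) | ~S(j))) & (forall q. ~S(q)) & (forall n. ~R(n))
All bound variables are already distinct, so no renaming is needed.
Pull the quantifiers to the front (each side's bound variable is not free in the other side):
  forall j. exists l. forall q. forall n. ((~S(l) | ~S(j)) & ~S(q) & ~R(n))
The prefix is forall j exists l forall q forall n: 3 universal, 1 existential.

1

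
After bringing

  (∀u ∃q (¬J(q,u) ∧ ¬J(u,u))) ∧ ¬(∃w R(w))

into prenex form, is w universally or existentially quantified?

Drive negations inward (¬∀x A ≡ ∃x ¬A, ¬∃x A ≡ ∀x ¬A, De Morgan for ∧/∨):
  (∀u ∃q (¬J(q,u) ∧ ¬J(u,u))) ∧ (∀w ¬R(w))
All bound variables are already distinct, so no renaming is needed.
Finally move all quantifiers to the prefix:
  ∀u ∃q ∀w (¬J(q,u) ∧ ¬J(u,u) ∧ ¬R(w))
The quantifier ∃w sits under an odd number of negations, so it flips to ∀w.

universal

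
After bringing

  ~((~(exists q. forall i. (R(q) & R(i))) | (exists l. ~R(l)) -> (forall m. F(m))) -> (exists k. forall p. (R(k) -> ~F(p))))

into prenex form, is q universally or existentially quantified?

First replace A → B with ¬A ∨ B.
  ~(~(~(~(exists q. forall i. (R(q) & R(i))) | (exists l. ~R(l))) | (forall m. F(m))) | (exists k. forall p. (~R(k) | ~F(p))))
Move each ¬ inward, flipping quantifiers it crosses:
  ((exists q. forall i. (R(q) & R(i))) & (forall l. R(l)) | (forall m. F(m))) & (forall k. exists p. (R(k) & F(p)))
All bound variables are already distinct, so no renaming is needed.
Extract every quantifier outward, since the variables are now distinct and don't occur free across branches:
  exists q. forall i. forall l. forall m. forall k. exists p. ((R(q) & R(i) & R(l) | F(m)) & R(k) & F(p))
The quantifier exists q sits under an even number of negations (counting the antecedent side of each →), so it remains existential.

existential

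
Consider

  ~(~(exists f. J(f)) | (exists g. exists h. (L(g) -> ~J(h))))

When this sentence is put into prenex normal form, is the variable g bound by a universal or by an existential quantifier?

universal

Eliminate → and ↔ using ¬ and ∨.
  ~(~(exists f. J(f)) | (exists g. exists h. (~L(g) | ~J(h))))
Drive negations inward (¬∀x A ≡ ∃x ¬A, ¬∃x A ≡ ∀x ¬A, De Morgan for ∧/∨):
  (exists f. J(f)) & (forall g. forall h. (L(g) & J(h)))
Finally move all quantifiers to the prefix:
  exists f. forall g. forall h. (J(f) & L(g) & J(h))
The quantifier exists g sits under an odd number of negations (counting the antecedent side of each →), so it flips to forall g.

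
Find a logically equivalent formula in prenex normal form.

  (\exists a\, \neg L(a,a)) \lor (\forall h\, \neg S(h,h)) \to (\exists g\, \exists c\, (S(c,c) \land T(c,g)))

Eliminate → and ↔ using ¬ and ∨.
  \neg ((\exists a\, \neg L(a,a)) \lor (\forall h\, \neg S(h,h))) \lor (\exists g\, \exists c\, (S(c,c) \land T(c,g)))
Drive negations inward (¬∀x A ≡ ∃x ¬A, ¬∃x A ≡ ∀x ¬A, De Morgan for ∧/∨):
  (\forall a\, L(a,a)) \land (\exists h\, S(h,h)) \lor (\exists g\, \exists c\, (S(c,c) \land T(c,g)))
All bound variables are already distinct, so no renaming is needed.
Pull the quantifiers to the front (each side's bound variable is not free in the other side):
  \forall a\, \exists h\, \exists g\, \exists c\, (L(a,a) \land S(h,h) \lor S(c,c) \land T(c,g))

\forall a\, \exists h\, \exists g\, \exists c\, (L(a,a) \land S(h,h) \lor S(c,c) \land T(c,g))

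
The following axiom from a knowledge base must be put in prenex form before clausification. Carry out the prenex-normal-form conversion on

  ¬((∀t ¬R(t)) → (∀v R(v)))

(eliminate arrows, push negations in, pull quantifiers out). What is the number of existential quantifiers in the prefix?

First replace A → B with ¬A ∨ B.
  ¬(¬(∀t ¬R(t)) ∨ (∀v R(v)))
Push ¬ through the quantifiers and connectives to reach negation normal form:
  (∀t ¬R(t)) ∧ (∃v ¬R(v))
All bound variables are already distinct, so no renaming is needed.
Finally move all quantifiers to the prefix:
  ∀t ∃v (¬R(t) ∧ ¬R(v))
The prefix is ∀t ∃v: 1 universal, 1 existential.

1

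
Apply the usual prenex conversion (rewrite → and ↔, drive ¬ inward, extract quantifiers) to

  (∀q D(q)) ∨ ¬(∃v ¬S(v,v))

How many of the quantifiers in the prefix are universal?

Push ¬ through the quantifiers and connectives to reach negation normal form:
  (∀q D(q)) ∨ (∀v S(v,v))
All bound variables are already distinct, so no renaming is needed.
Finally move all quantifiers to the prefix:
  ∀q ∀v (D(q) ∨ S(v,v))
The prefix is ∀q ∀v: 2 universal, 0 existential.

2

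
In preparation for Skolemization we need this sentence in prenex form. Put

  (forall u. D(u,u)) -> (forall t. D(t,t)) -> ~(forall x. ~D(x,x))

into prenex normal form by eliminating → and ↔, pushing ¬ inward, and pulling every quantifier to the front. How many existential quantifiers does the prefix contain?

3

Rewrite implications/biconditionals: A → B as ¬A ∨ B.
  ~(forall u. D(u,u)) | ~(forall t. D(t,t)) | ~(forall x. ~D(x,x))
Move each ¬ inward, flipping quantifiers it crosses:
  (exists u. ~D(u,u)) | (exists t. ~D(t,t)) | (exists x. D(x,x))
All bound variables are already distinct, so no renaming is needed.
Finally move all quantifiers to the prefix:
  exists u. exists t. exists x. (~D(u,u) | ~D(t,t) | D(x,x))
The prefix is exists u exists t exists x: 0 universal, 3 existential.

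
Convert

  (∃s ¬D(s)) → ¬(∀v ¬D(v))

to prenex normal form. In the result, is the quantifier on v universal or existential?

Rewrite implications/biconditionals: A → B as ¬A ∨ B.
  ¬(∃s ¬D(s)) ∨ ¬(∀v ¬D(v))
Move each ¬ inward, flipping quantifiers it crosses:
  (∀s D(s)) ∨ (∃v D(v))
Pull the quantifiers to the front (each side's bound variable is not free in the other side):
  ∀s ∃v (D(s) ∨ D(v))
The quantifier ∀v sits under an odd number of negations (counting the antecedent side of each →), so it flips to ∃v.

existential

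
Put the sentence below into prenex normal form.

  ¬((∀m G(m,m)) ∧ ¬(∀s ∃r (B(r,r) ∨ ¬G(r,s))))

∃m ∀s ∃r (¬G(m,m) ∨ B(r,r) ∨ ¬G(r,s))

Drive negations inward (¬∀x A ≡ ∃x ¬A, ¬∃x A ≡ ∀x ¬A, De Morgan for ∧/∨):
  (∃m ¬G(m,m)) ∨ (∀s ∃r (B(r,r) ∨ ¬G(r,s)))
Finally move all quantifiers to the prefix:
  ∃m ∀s ∃r (¬G(m,m) ∨ B(r,r) ∨ ¬G(r,s))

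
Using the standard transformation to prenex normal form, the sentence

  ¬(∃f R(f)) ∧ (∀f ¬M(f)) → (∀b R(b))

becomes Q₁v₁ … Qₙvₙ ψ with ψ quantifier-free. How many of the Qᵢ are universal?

1

First replace A → B with ¬A ∨ B.
  ¬(¬(∃f R(f)) ∧ (∀f ¬M(f))) ∨ (∀b R(b))
Push ¬ through the quantifiers and connectives to reach negation normal form:
  (∃f R(f)) ∨ (∃f M(f)) ∨ (∀b R(b))
Rename bound variables to avoid capture: f↦z1.
  (∃f R(f)) ∨ (∃z1 M(z1)) ∨ (∀b R(b))
Finally move all quantifiers to the prefix:
  ∃f ∃z1 ∀b (R(f) ∨ M(z1) ∨ R(b))
The prefix is ∃f ∃z1 ∀b: 1 universal, 2 existential.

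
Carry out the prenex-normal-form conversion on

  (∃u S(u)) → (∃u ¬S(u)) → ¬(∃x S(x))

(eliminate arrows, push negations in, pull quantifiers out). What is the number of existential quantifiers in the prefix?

0

Rewrite implications/biconditionals: A → B as ¬A ∨ B.
  ¬(∃u S(u)) ∨ ¬(∃u ¬S(u)) ∨ ¬(∃x S(x))
Drive negations inward (¬∀x A ≡ ∃x ¬A, ¬∃x A ≡ ∀x ¬A, De Morgan for ∧/∨):
  (∀u ¬S(u)) ∨ (∀u S(u)) ∨ (∀x ¬S(x))
Give each quantifier a distinct variable: u↦v1.
  (∀u ¬S(u)) ∨ (∀v1 S(v1)) ∨ (∀x ¬S(x))
Finally move all quantifiers to the prefix:
  ∀u ∀v1 ∀x (¬S(u) ∨ S(v1) ∨ ¬S(x))
The prefix is ∀u ∀v1 ∀x: 3 universal, 0 existential.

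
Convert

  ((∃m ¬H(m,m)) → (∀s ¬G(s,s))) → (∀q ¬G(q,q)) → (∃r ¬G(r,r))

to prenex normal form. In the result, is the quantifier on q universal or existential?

First replace A → B with ¬A ∨ B.
  ¬(¬(∃m ¬H(m,m)) ∨ (∀s ¬G(s,s))) ∨ ¬(∀q ¬G(q,q)) ∨ (∃r ¬G(r,r))
Drive negations inward (¬∀x A ≡ ∃x ¬A, ¬∃x A ≡ ∀x ¬A, De Morgan for ∧/∨):
  (∃m ¬H(m,m)) ∧ (∃s G(s,s)) ∨ (∃q G(q,q)) ∨ (∃r ¬G(r,r))
Pull the quantifiers to the front (each side's bound variable is not free in the other side):
  ∃m ∃s ∃q ∃r (¬H(m,m) ∧ G(s,s) ∨ G(q,q) ∨ ¬G(r,r))
The quantifier ∀q sits under an odd number of negations (counting the antecedent side of each →), so it flips to ∃q.

existential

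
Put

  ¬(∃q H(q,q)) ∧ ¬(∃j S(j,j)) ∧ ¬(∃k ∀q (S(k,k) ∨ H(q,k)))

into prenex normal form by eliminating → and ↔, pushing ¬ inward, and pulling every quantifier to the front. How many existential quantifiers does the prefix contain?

Move each ¬ inward, flipping quantifiers it crosses:
  (∀q ¬H(q,q)) ∧ (∀j ¬S(j,j)) ∧ (∀k ∃q (¬S(k,k) ∧ ¬H(q,k)))
Rename bound variables to avoid capture: q↦r.
  (∀q ¬H(q,q)) ∧ (∀j ¬S(j,j)) ∧ (∀k ∃r (¬S(k,k) ∧ ¬H(r,k)))
Finally move all quantifiers to the prefix:
  ∀q ∀j ∀k ∃r (¬H(q,q) ∧ ¬S(j,j) ∧ ¬S(k,k) ∧ ¬H(r,k))
The prefix is ∀q ∀j ∀k ∃r: 3 universal, 1 existential.

1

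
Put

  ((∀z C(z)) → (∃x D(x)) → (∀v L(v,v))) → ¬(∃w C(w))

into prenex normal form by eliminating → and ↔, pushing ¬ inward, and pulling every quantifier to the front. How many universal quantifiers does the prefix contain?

2

Rewrite implications/biconditionals: A → B as ¬A ∨ B.
  ¬(¬(∀z C(z)) ∨ ¬(∃x D(x)) ∨ (∀v L(v,v))) ∨ ¬(∃w C(w))
Drive negations inward (¬∀x A ≡ ∃x ¬A, ¬∃x A ≡ ∀x ¬A, De Morgan for ∧/∨):
  (∀z C(z)) ∧ (∃x D(x)) ∧ (∃v ¬L(v,v)) ∨ (∀w ¬C(w))
All bound variables are already distinct, so no renaming is needed.
Finally move all quantifiers to the prefix:
  ∀z ∃x ∃v ∀w (C(z) ∧ D(x) ∧ ¬L(v,v) ∨ ¬C(w))
The prefix is ∀z ∃x ∃v ∀w: 2 universal, 2 existential.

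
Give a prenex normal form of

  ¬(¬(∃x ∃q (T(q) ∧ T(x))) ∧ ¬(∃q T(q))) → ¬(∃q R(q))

∀x ∀q ∀w ∀z ((¬T(q) ∨ ¬T(x)) ∧ ¬T(w) ∨ ¬R(z))

Rewrite implications/biconditionals: A → B as ¬A ∨ B.
  ¬¬(¬(∃x ∃q (T(q) ∧ T(x))) ∧ ¬(∃q T(q))) ∨ ¬(∃q R(q))
Move each ¬ inward, flipping quantifiers it crosses:
  (∀x ∀q (¬T(q) ∨ ¬T(x))) ∧ (∀q ¬T(q)) ∨ (∀q ¬R(q))
Standardize variables apart so no two quantifiers bind the same name: q↦w, q↦z.
  (∀x ∀q (¬T(q) ∨ ¬T(x))) ∧ (∀w ¬T(w)) ∨ (∀z ¬R(z))
Finally move all quantifiers to the prefix:
  ∀x ∀q ∀w ∀z ((¬T(q) ∨ ¬T(x)) ∧ ¬T(w) ∨ ¬R(z))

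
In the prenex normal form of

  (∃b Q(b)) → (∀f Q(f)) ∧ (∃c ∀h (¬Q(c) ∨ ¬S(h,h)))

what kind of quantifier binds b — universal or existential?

First replace A → B with ¬A ∨ B.
  ¬(∃b Q(b)) ∨ (∀f Q(f)) ∧ (∃c ∀h (¬Q(c) ∨ ¬S(h,h)))
Move each ¬ inward, flipping quantifiers it crosses:
  (∀b ¬Q(b)) ∨ (∀f Q(f)) ∧ (∃c ∀h (¬Q(c) ∨ ¬S(h,h)))
All bound variables are already distinct, so no renaming is needed.
Finally move all quantifiers to the prefix:
  ∀b ∀f ∃c ∀h (¬Q(b) ∨ Q(f) ∧ (¬Q(c) ∨ ¬S(h,h)))
The quantifier ∃b sits under an odd number of negations (counting the antecedent side of each →), so it flips to ∀b.

universal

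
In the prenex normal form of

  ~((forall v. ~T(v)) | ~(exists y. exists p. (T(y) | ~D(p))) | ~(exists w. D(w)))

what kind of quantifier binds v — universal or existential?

Push ¬ through the quantifiers and connectives to reach negation normal form:
  (exists v. T(v)) & (exists y. exists p. (T(y) | ~D(p))) & (exists w. D(w))
All bound variables are already distinct, so no renaming is needed.
Finally move all quantifiers to the prefix:
  exists v. exists y. exists p. exists w. (T(v) & (T(y) | ~D(p)) & D(w))
The quantifier forall v sits under an odd number of negations, so it flips to exists v.

existential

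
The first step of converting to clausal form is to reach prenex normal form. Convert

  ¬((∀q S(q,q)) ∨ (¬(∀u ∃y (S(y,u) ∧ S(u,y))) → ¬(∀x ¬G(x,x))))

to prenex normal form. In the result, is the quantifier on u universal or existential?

First replace A → B with ¬A ∨ B.
  ¬((∀q S(q,q)) ∨ ¬¬(∀u ∃y (S(y,u) ∧ S(u,y))) ∨ ¬(∀x ¬G(x,x)))
Push ¬ through the quantifiers and connectives to reach negation normal form:
  (∃q ¬S(q,q)) ∧ (∃u ∀y (¬S(y,u) ∨ ¬S(u,y))) ∧ (∀x ¬G(x,x))
All bound variables are already distinct, so no renaming is needed.
Pull the quantifiers to the front (each side's bound variable is not free in the other side):
  ∃q ∃u ∀y ∀x (¬S(q,q) ∧ (¬S(y,u) ∨ ¬S(u,y)) ∧ ¬G(x,x))
The quantifier ∀u sits under an odd number of negations (counting the antecedent side of each →), so it flips to ∃u.

existential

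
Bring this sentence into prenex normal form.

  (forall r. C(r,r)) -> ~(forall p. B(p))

Rewrite implications/biconditionals: A → B as ¬A ∨ B.
  ~(forall r. C(r,r)) | ~(forall p. B(p))
Drive negations inward (¬∀x A ≡ ∃x ¬A, ¬∃x A ≡ ∀x ¬A, De Morgan for ∧/∨):
  (exists r. ~C(r,r)) | (exists p. ~B(p))
Pull the quantifiers to the front (each side's bound variable is not free in the other side):
  exists r. exists p. (~C(r,r) | ~B(p))

exists r. exists p. (~C(r,r) | ~B(p))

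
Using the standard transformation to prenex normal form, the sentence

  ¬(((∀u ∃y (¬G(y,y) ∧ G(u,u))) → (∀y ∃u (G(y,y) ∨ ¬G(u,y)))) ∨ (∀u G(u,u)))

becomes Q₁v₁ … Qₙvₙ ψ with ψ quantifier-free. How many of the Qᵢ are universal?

Eliminate → and ↔ using ¬ and ∨.
  ¬(¬(∀u ∃y (¬G(y,y) ∧ G(u,u))) ∨ (∀y ∃u (G(y,y) ∨ ¬G(u,y))) ∨ (∀u G(u,u)))
Move each ¬ inward, flipping quantifiers it crosses:
  (∀u ∃y (¬G(y,y) ∧ G(u,u))) ∧ (∃y ∀u (¬G(y,y) ∧ G(u,y))) ∧ (∃u ¬G(u,u))
Give each quantifier a distinct variable: y↦w1, u↦r, u↦y1.
  (∀u ∃y (¬G(y,y) ∧ G(u,u))) ∧ (∃w1 ∀r (¬G(w1,w1) ∧ G(r,w1))) ∧ (∃y1 ¬G(y1,y1))
Pull the quantifiers to the front (each side's bound variable is not free in the other side):
  ∀u ∃y ∃w1 ∀r ∃y1 (¬G(y,y) ∧ G(u,u) ∧ ¬G(w1,w1) ∧ G(r,w1) ∧ ¬G(y1,y1))
The prefix is ∀u ∃y ∃w1 ∀r ∃y1: 2 universal, 3 existential.

2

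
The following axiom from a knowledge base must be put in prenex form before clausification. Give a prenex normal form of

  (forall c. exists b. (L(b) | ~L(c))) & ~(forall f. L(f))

Move each ¬ inward, flipping quantifiers it crosses:
  (forall c. exists b. (L(b) | ~L(c))) & (exists f. ~L(f))
All bound variables are already distinct, so no renaming is needed.
Pull the quantifiers to the front (each side's bound variable is not free in the other side):
  forall c. exists b. exists f. ((L(b) | ~L(c)) & ~L(f))

forall c. exists b. exists f. ((L(b) | ~L(c)) & ~L(f))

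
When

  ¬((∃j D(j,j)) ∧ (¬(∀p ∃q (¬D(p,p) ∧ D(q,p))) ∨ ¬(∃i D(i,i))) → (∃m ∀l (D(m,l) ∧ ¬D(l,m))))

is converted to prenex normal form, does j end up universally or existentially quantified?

existential

First replace A → B with ¬A ∨ B.
  ¬(¬((∃j D(j,j)) ∧ (¬(∀p ∃q (¬D(p,p) ∧ D(q,p))) ∨ ¬(∃i D(i,i)))) ∨ (∃m ∀l (D(m,l) ∧ ¬D(l,m))))
Push ¬ through the quantifiers and connectives to reach negation normal form:
  (∃j D(j,j)) ∧ ((∃p ∀q (D(p,p) ∨ ¬D(q,p))) ∨ (∀i ¬D(i,i))) ∧ (∀m ∃l (¬D(m,l) ∨ D(l,m)))
All bound variables are already distinct, so no renaming is needed.
Extract every quantifier outward, since the variables are now distinct and don't occur free across branches:
  ∃j ∃p ∀q ∀i ∀m ∃l (D(j,j) ∧ (D(p,p) ∨ ¬D(q,p) ∨ ¬D(i,i)) ∧ (¬D(m,l) ∨ D(l,m)))
The quantifier ∃j sits under an even number of negations (counting the antecedent side of each →), so it remains existential.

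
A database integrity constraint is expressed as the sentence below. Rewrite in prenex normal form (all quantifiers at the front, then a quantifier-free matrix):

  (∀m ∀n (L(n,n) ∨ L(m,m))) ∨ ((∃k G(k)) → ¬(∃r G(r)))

∀m ∀n ∀k ∀r (L(n,n) ∨ L(m,m) ∨ ¬G(k) ∨ ¬G(r))

First replace A → B with ¬A ∨ B.
  (∀m ∀n (L(n,n) ∨ L(m,m))) ∨ ¬(∃k G(k)) ∨ ¬(∃r G(r))
Push ¬ through the quantifiers and connectives to reach negation normal form:
  (∀m ∀n (L(n,n) ∨ L(m,m))) ∨ (∀k ¬G(k)) ∨ (∀r ¬G(r))
All bound variables are already distinct, so no renaming is needed.
Extract every quantifier outward, since the variables are now distinct and don't occur free across branches:
  ∀m ∀n ∀k ∀r (L(n,n) ∨ L(m,m) ∨ ¬G(k) ∨ ¬G(r))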